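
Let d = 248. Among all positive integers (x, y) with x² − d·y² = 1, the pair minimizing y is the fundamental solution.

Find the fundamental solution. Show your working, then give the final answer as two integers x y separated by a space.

63 4

√248 → a₀=15, period (1,2,1,30); ℓ=4 even so k=3
a_0=15:  p_0=15·1+0=15,  q_0=15·0+1=1
a_1=1:  p_1=1·15+1=16,  q_1=1·1+0=1
a_2=2:  p_2=2·16+15=47,  q_2=2·1+1=3
a_3=1:  p_3=1·47+16=63,  q_3=1·3+1=4
→ (63, 4).  Check: 63²=3969, 248·4²=3968, difference 1.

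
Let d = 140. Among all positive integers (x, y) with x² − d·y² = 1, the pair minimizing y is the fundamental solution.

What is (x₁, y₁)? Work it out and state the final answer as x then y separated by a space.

71 6

√140 = [11; 1,4,1,22, …], period ℓ=4 (even) → k=3
step 0: (11, 1)  from 11·(1,0) + (0,1)
step 1: (12, 1)  from 1·(11,1) + (1,0)
step 2: (59, 5)  from 4·(12,1) + (11,1)
step 3: (71, 6)  from 1·(59,5) + (12,1)
(x₁, y₁) = (71, 6);  71² − 140·6² = 1 ✓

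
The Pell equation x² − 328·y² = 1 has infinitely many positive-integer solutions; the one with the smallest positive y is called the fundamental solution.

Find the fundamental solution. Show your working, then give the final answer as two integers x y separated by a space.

163 9

√328 = [18; 9,36, …], period ℓ=2 (even) → k=1
i=0: a=18 ⇒ p=18, q=1
i=1: a=9 ⇒ p=163, q=9
(x₁, y₁) = (163, 9);  163² − 328·9² = 1 ✓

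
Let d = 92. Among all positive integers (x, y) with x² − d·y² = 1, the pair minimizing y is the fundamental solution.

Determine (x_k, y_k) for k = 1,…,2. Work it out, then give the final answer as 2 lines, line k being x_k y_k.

1151 120
2649601 276240

√92 = [9; 1,1,2,4,2,1,1,18, …], period ℓ=8 (even) → k=7
a_0=9:  p_0=9·1+0=9,  q_0=9·0+1=1
a_1=1:  p_1=1·9+1=10,  q_1=1·1+0=1
…
a_3=2:  p_3=2·19+10=48,  q_3=2·2+1=5
a_4=4:  p_4=4·48+19=211,  q_4=4·5+2=22
…
a_6=1:  p_6=1·470+211=681,  q_6=1·49+22=71
a_7=1:  p_7=1·681+470=1151,  q_7=1·71+49=120
→ (1151, 120).  Check: 1151²=1324801, 92·120²=1324800, difference 1.
(1151+120√92)^2 = 2649601 + 276240√92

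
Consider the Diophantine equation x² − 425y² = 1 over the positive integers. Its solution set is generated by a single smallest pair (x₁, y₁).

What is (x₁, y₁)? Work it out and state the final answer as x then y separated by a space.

√425 = [20; 1,1,1,1,1,1,40, …], period ℓ=7 (odd) → k=13
k=0  a_k=20  p_k/q_k = 20/1
…
k=5  a_k=1  p_k/q_k = 165/8
…
k=11  a_k=1  p_k/q_k = 55229/2679
k=12  a_k=1  p_k/q_k = 88420/4289
k=13  a_k=1  p_k/q_k = 143649/6968
fundamental: x₁=143649, y₁=6968  (since 20635035201 − 425·48553024 = 1)

143649 6968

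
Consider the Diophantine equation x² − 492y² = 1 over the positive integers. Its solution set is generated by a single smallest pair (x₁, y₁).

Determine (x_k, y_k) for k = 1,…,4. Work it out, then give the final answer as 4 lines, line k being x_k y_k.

√492 = [22; 5,1,1,10,1,1,5,44, …], period ℓ=8 (even) → k=7
step 0: (22, 1)  from 22·(1,0) + (0,1)
…
step 3: (244, 11)  from 1·(133,6) + (111,5)
…
step 5: (2817, 127)  from 1·(2573,116) + (244,11)
step 6: (5390, 243)  from 1·(2817,127) + (2573,116)
step 7: (29767, 1342)  from 5·(5390,243) + (2817,127)
fundamental: x₁=29767, y₁=1342  (since 886074289 − 492·1800964 = 1)
(29767+1342√492)^2 = 1772148577 + 79894628√492
(29767+1342√492)^3 = 105503093353351 + 4756446782010√492
(29767+1342√492)^4 = 6281021157926249857 + 283170302640288712√492

29767 1342
1772148577 79894628
105503093353351 4756446782010
6281021157926249857 283170302640288712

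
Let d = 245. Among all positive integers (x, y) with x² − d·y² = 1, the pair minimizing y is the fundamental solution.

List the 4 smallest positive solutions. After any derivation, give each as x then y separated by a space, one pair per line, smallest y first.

√245 = [15; 1,1,1,7,6,7,1,1,1,30, …], period ℓ=10 (even) → k=9
k=0  a_k=15  p_k/q_k = 15/1
…
k=6  a_k=7  p_k/q_k = 15809/1010
k=7  a_k=1  p_k/q_k = 18016/1151
k=8  a_k=1  p_k/q_k = 33825/2161
k=9  a_k=1  p_k/q_k = 51841/3312
→ (51841, 3312).  Check: 51841²=2687489281, 245·3312²=2687489280, difference 1.
n=2: (51841,3312)∘(51841,3312) = (51841·51841+245·3312·3312, 51841·3312+3312·51841) = (5374978561,343394784)
n=3: (5374978561,343394784)∘(51841,3312) = (51841·5374978561+245·3312·343394784, 51841·343394784+3312·5374978561) = (557288527109761,35603857991376)
n=4: (557288527109761,35603857991376)∘(51841,3312) = (51841·557288527109761+245·3312·35603857991376, 51841·35603857991376+3312·557288527109761) = (57780789062419261441,3691479203918451648)

51841 3312
5374978561 343394784
557288527109761 35603857991376
57780789062419261441 3691479203918451648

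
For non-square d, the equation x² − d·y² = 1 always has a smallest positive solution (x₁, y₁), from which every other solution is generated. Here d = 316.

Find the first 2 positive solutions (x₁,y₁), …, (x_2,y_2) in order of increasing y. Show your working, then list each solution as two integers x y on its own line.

[17; 1,3,2,8,2,3,1,34] for √316; ℓ=8 ⇒ convergent index 7
i=0: a=17 ⇒ p=17, q=1
…
i=2: a=3 ⇒ p=71, q=4
…
i=5: a=2 ⇒ p=2862, q=161
i=6: a=3 ⇒ p=9937, q=559
i=7: a=1 ⇒ p=12799, q=720
fundamental: x₁=12799, y₁=720  (since 163814401 − 316·518400 = 1)
n=2: (12799,720)∘(12799,720) = (12799·12799+316·720·720, 12799·720+720·12799) = (327628801,18430560)

12799 720
327628801 18430560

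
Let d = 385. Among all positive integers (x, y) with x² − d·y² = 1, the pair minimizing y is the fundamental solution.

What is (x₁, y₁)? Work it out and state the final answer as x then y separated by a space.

√385 → a₀=19, period (1,1,1,1,1,…,1,1,38); ℓ=16 even so k=15
i=0: a=19 ⇒ p=19, q=1
i=1: a=1 ⇒ p=20, q=1
…
i=3: a=1 ⇒ p=59, q=3
i=4: a=1 ⇒ p=98, q=5
…
i=8: a=2 ⇒ p=2021, q=103
…
i=11: a=1 ⇒ p=13009, q=663
…
i=14: a=1 ⇒ p=59551, q=3035
i=15: a=1 ⇒ p=95831, q=4884
(x₁, y₁) = (95831, 4884);  95831² − 385·4884² = 1 ✓

95831 4884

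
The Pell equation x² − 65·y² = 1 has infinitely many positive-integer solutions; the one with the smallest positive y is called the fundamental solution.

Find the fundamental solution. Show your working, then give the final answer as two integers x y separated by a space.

129 16

√65 → a₀=8, period (16); ℓ=1 odd so k=1
a_0=8:  p_0=8·1+0=8,  q_0=8·0+1=1
a_1=16:  p_1=16·8+1=129,  q_1=16·1+0=16
→ (129, 16).  Check: 129²=16641, 65·16²=16640, difference 1.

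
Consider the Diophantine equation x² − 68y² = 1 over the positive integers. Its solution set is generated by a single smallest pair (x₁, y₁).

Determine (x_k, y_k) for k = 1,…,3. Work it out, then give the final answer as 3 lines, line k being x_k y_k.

d=68: √d = [8; 4,16] (ℓ=2, even), read p_1/q_1
k=0  a_k=8  p_k/q_k = 8/1
k=1  a_k=4  p_k/q_k = 33/4
fundamental: x₁=33, y₁=4  (since 1089 − 68·16 = 1)
(x_2, y_2) = (33·33 + 68·4·4, 33·4 + 4·33) = (2177, 264)
(x_3, y_3) = (33·2177 + 68·4·264, 33·264 + 4·2177) = (143649, 17420)

33 4
2177 264
143649 17420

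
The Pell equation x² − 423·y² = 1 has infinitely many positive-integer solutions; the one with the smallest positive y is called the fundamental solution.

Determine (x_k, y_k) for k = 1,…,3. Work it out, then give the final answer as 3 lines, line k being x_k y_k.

4607 224
42448897 2063936
391124132351 19017106080

d=423: √d = [20; 1,1,3,4,3,1,1,40] (ℓ=8, even), read p_7/q_7
step 0: (20, 1)  from 20·(1,0) + (0,1)
step 1: (21, 1)  from 1·(20,1) + (1,0)
…
step 4: (617, 30)  from 4·(144,7) + (41,2)
step 5: (1995, 97)  from 3·(617,30) + (144,7)
step 6: (2612, 127)  from 1·(1995,97) + (617,30)
step 7: (4607, 224)  from 1·(2612,127) + (1995,97)
(x₁, y₁) = (4607, 224);  4607² − 423·224² = 1 ✓
n=2: (4607,224)∘(4607,224) = (4607·4607+423·224·224, 4607·224+224·4607) = (42448897,2063936)
n=3: (42448897,2063936)∘(4607,224) = (4607·42448897+423·224·2063936, 4607·2063936+224·42448897) = (391124132351,19017106080)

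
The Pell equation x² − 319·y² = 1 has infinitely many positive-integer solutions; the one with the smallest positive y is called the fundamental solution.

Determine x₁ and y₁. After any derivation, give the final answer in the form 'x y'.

12901780 722361

√319 → a₀=17, period (1,6,5,1,4,…,6,1,34); ℓ=14 even so k=13
a_0=17:  p_0=17·1+0=17,  q_0=17·0+1=1
a_1=1:  p_1=1·17+1=18,  q_1=1·1+0=1
a_2=6:  p_2=6·18+17=125,  q_2=6·1+1=7
…
a_4=1:  p_4=1·643+125=768,  q_4=1·36+7=43
a_5=4:  p_5=4·768+643=3715,  q_5=4·43+36=208
a_6=3:  p_6=3·3715+768=11913,  q_6=3·208+43=667
a_7=1:  p_7=1·11913+3715=15628,  q_7=1·667+208=875
a_8=3:  p_8=3·15628+11913=58797,  q_8=3·875+667=3292
a_9=4:  p_9=4·58797+15628=250816,  q_9=4·3292+875=14043
a_10=1:  p_10=1·250816+58797=309613,  q_10=1·14043+3292=17335
a_11=5:  p_11=5·309613+250816=1798881,  q_11=5·17335+14043=100718
a_12=6:  p_12=6·1798881+309613=11102899,  q_12=6·100718+17335=621643
a_13=1:  p_13=1·11102899+1798881=12901780,  q_13=1·621643+100718=722361
(x₁, y₁) = (12901780, 722361);  12901780² − 319·722361² = 1 ✓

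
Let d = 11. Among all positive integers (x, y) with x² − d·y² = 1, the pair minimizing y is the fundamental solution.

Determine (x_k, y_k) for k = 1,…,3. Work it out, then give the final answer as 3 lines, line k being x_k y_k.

√11 = [3; 3,6, …], period ℓ=2 (even) → k=1
a_0=3:  p_0=3·1+0=3,  q_0=3·0+1=1
a_1=3:  p_1=3·3+1=10,  q_1=3·1+0=3
(x₁, y₁) = (10, 3);  10² − 11·3² = 1 ✓
(10+3√11)^2 = 199 + 60√11
(10+3√11)^3 = 3970 + 1197√11

10 3
199 60
3970 1197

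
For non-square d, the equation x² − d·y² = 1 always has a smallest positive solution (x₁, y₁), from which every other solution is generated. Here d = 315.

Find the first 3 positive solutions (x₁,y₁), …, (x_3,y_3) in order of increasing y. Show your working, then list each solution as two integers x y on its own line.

√315 → a₀=17, period (1,2,1,34); ℓ=4 even so k=3
a_0=17:  p_0=17·1+0=17,  q_0=17·0+1=1
a_1=1:  p_1=1·17+1=18,  q_1=1·1+0=1
a_2=2:  p_2=2·18+17=53,  q_2=2·1+1=3
a_3=1:  p_3=1·53+18=71,  q_3=1·3+1=4
(x₁, y₁) = (71, 4);  71² − 315·4² = 1 ✓
n=2: (71,4)∘(71,4) = (71·71+315·4·4, 71·4+4·71) = (10081,568)
n=3: (10081,568)∘(71,4) = (71·10081+315·4·568, 71·568+4·10081) = (1431431,80652)

71 4
10081 568
1431431 80652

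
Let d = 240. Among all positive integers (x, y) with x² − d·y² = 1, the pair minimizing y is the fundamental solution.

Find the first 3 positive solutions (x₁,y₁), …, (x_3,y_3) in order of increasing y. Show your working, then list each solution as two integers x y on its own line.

√240 → a₀=15, period (2,30); ℓ=2 even so k=1
a_0=15:  p_0=15·1+0=15,  q_0=15·0+1=1
a_1=2:  p_1=2·15+1=31,  q_1=2·1+0=2
(x₁, y₁) = (31, 2);  31² − 240·2² = 1 ✓
n=2: (31,2)∘(31,2) = (31·31+240·2·2, 31·2+2·31) = (1921,124)
n=3: (1921,124)∘(31,2) = (31·1921+240·2·124, 31·124+2·1921) = (119071,7686)

31 2
1921 124
119071 7686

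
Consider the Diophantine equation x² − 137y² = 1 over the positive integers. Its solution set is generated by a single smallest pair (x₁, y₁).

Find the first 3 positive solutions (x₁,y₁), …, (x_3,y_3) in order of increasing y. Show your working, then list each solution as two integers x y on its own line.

6083073 519712
74007554246657 6322892069952
900386710067742990849 76925228065277725280

d=137: √d = [11; 1,2,2,1,1,2,2,1,22] (ℓ=9, odd), read p_17/q_17
step 0: (11, 1)  from 11·(1,0) + (0,1)
…
step 5: (199, 17)  from 1·(117,10) + (82,7)
step 6: (515, 44)  from 2·(199,17) + (117,10)
…
step 8: (1744, 149)  from 1·(1229,105) + (515,44)
step 9: (39597, 3383)  from 22·(1744,149) + (1229,105)
…
step 15: (1796332, 153471)  from 2·(694077,59299) + (408178,34873)
step 16: (4286741, 366241)  from 2·(1796332,153471) + (694077,59299)
step 17: (6083073, 519712)  from 1·(4286741,366241) + (1796332,153471)
→ (6083073, 519712).  Check: 6083073²=37003777123329, 137·519712²=37003777123328, difference 1.
n=2: (6083073,519712)∘(6083073,519712) = (6083073·6083073+137·519712·519712, 6083073·519712+519712·6083073) = (74007554246657,6322892069952)
n=3: (74007554246657,6322892069952)∘(6083073,519712) = (6083073·74007554246657+137·519712·6322892069952, 6083073·6322892069952+519712·74007554246657) = (900386710067742990849,76925228065277725280)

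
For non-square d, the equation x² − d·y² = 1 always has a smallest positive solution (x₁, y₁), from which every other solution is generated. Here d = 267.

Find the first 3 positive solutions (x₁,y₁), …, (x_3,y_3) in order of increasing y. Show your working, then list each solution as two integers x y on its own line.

√267 = [16; 2,1,15,1,2,32, …], period ℓ=6 (even) → k=5
step 0: (16, 1)  from 16·(1,0) + (0,1)
step 1: (33, 2)  from 2·(16,1) + (1,0)
step 2: (49, 3)  from 1·(33,2) + (16,1)
…
step 4: (817, 50)  from 1·(768,47) + (49,3)
step 5: (2402, 147)  from 2·(817,50) + (768,47)
→ (2402, 147).  Check: 2402²=5769604, 267·147²=5769603, difference 1.
n=2: (2402,147)∘(2402,147) = (2402·2402+267·147·147, 2402·147+147·2402) = (11539207,706188)
n=3: (11539207,706188)∘(2402,147) = (2402·11539207+267·147·706188, 2402·706188+147·11539207) = (55434348026,3392527005)

2402 147
11539207 706188
55434348026 3392527005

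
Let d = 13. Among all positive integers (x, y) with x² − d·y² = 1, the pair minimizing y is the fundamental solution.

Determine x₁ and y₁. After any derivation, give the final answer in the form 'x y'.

[3; 1,1,1,1,6] for √13; ℓ=5 ⇒ convergent index 9
step 0: (3, 1)  from 3·(1,0) + (0,1)
step 1: (4, 1)  from 1·(3,1) + (1,0)
step 2: (7, 2)  from 1·(4,1) + (3,1)
…
step 5: (119, 33)  from 6·(18,5) + (11,3)
…
step 7: (256, 71)  from 1·(137,38) + (119,33)
step 8: (393, 109)  from 1·(256,71) + (137,38)
step 9: (649, 180)  from 1·(393,109) + (256,71)
→ (649, 180).  Check: 649²=421201, 13·180²=421200, difference 1.

649 180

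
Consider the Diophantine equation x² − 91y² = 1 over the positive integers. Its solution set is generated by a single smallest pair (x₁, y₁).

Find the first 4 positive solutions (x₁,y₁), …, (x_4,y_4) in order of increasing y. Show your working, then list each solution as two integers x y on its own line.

1574 165
4954951 519420
15598184174 1635133995
49103078824801 5147401296840

[9; 1,1,5,1,5,1,1,18] for √91; ℓ=8 ⇒ convergent index 7
step 0: (9, 1)  from 9·(1,0) + (0,1)
…
step 2: (19, 2)  from 1·(10,1) + (9,1)
…
step 5: (725, 76)  from 5·(124,13) + (105,11)
step 6: (849, 89)  from 1·(725,76) + (124,13)
step 7: (1574, 165)  from 1·(849,89) + (725,76)
(x₁, y₁) = (1574, 165);  1574² − 91·165² = 1 ✓
n=2: (1574,165)∘(1574,165) = (1574·1574+91·165·165, 1574·165+165·1574) = (4954951,519420)
n=3: (4954951,519420)∘(1574,165) = (1574·4954951+91·165·519420, 1574·519420+165·4954951) = (15598184174,1635133995)
n=4: (15598184174,1635133995)∘(1574,165) = (1574·15598184174+91·165·1635133995, 1574·1635133995+165·15598184174) = (49103078824801,5147401296840)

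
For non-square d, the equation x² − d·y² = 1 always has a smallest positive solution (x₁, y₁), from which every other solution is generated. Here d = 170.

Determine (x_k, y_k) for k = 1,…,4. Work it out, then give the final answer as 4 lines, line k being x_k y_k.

339 26
229841 17628
155831859 11951758
105653770561 8103274296

[13; 26] for √170; ℓ=1 ⇒ convergent index 1
k=0  a_k=13  p_k/q_k = 13/1
k=1  a_k=26  p_k/q_k = 339/26
→ (339, 26).  Check: 339²=114921, 170·26²=114920, difference 1.
k=2:  x_2 = 339·339+170·26·26 = 229841,  y_2 = 339·26+26·339 = 17628
k=3:  x_3 = 339·229841+170·26·17628 = 155831859,  y_3 = 339·17628+26·229841 = 11951758
k=4:  x_4 = 339·155831859+170·26·11951758 = 105653770561,  y_4 = 339·11951758+26·155831859 = 8103274296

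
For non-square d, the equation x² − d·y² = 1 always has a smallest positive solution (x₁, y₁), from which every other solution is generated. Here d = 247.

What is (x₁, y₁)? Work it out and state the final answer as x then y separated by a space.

85292 5427

√247 → a₀=15, period (1,2,1,1,9,1,9,1,1,2,1,30); ℓ=12 even so k=11
k=0  a_k=15  p_k/q_k = 15/1
k=1  a_k=1  p_k/q_k = 16/1
k=2  a_k=2  p_k/q_k = 47/3
…
k=4  a_k=1  p_k/q_k = 110/7
k=5  a_k=9  p_k/q_k = 1053/67
…
k=7  a_k=9  p_k/q_k = 11520/733
k=8  a_k=1  p_k/q_k = 12683/807
…
k=10  a_k=2  p_k/q_k = 61089/3887
k=11  a_k=1  p_k/q_k = 85292/5427
→ (85292, 5427).  Check: 85292²=7274725264, 247·5427²=7274725263, difference 1.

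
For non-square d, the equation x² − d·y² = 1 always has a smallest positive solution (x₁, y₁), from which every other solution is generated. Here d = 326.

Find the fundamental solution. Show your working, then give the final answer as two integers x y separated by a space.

√326 → a₀=18, period (18,36); ℓ=2 even so k=1
k=0  a_k=18  p_k/q_k = 18/1
k=1  a_k=18  p_k/q_k = 325/18
fundamental: x₁=325, y₁=18  (since 105625 − 326·324 = 1)

325 18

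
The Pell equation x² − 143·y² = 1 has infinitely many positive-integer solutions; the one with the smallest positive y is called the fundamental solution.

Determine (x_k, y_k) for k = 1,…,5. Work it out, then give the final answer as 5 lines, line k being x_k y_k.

√143 = [11; 1,22, …], period ℓ=2 (even) → k=1
k=0  a_k=11  p_k/q_k = 11/1
k=1  a_k=1  p_k/q_k = 12/1
→ (12, 1).  Check: 12²=144, 143·1²=143, difference 1.
k=2:  x_2 = 12·12+143·1·1 = 287,  y_2 = 12·1+1·12 = 24
k=3:  x_3 = 12·287+143·1·24 = 6876,  y_3 = 12·24+1·287 = 575
k=4:  x_4 = 12·6876+143·1·575 = 164737,  y_4 = 12·575+1·6876 = 13776
k=5:  x_5 = 12·164737+143·1·13776 = 3946812,  y_5 = 12·13776+1·164737 = 330049

12 1
287 24
6876 575
164737 13776
3946812 330049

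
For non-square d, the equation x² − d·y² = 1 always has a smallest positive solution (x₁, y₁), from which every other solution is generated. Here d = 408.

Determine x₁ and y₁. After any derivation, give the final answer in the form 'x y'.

[20; 5,40] for √408; ℓ=2 ⇒ convergent index 1
step 0: (20, 1)  from 20·(1,0) + (0,1)
step 1: (101, 5)  from 5·(20,1) + (1,0)
→ (101, 5).  Check: 101²=10201, 408·5²=10200, difference 1.

101 5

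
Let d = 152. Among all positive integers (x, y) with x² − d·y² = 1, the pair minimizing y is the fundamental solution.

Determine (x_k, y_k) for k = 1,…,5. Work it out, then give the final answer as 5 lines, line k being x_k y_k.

d=152: √d = [12; 3,24] (ℓ=2, even), read p_1/q_1
a_0=12:  p_0=12·1+0=12,  q_0=12·0+1=1
a_1=3:  p_1=3·12+1=37,  q_1=3·1+0=3
(x₁, y₁) = (37, 3);  37² − 152·3² = 1 ✓
n=2: (37,3)∘(37,3) = (37·37+152·3·3, 37·3+3·37) = (2737,222)
n=3: (2737,222)∘(37,3) = (37·2737+152·3·222, 37·222+3·2737) = (202501,16425)
n=4: (202501,16425)∘(37,3) = (37·202501+152·3·16425, 37·16425+3·202501) = (14982337,1215228)
n=5: (14982337,1215228)∘(37,3) = (37·14982337+152·3·1215228, 37·1215228+3·14982337) = (1108490437,89910447)

37 3
2737 222
202501 16425
14982337 1215228
1108490437 89910447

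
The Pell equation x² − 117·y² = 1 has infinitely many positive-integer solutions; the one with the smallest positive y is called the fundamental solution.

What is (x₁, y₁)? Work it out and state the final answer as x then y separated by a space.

649 60

[10; 1,4,2,4,1,20] for √117; ℓ=6 ⇒ convergent index 5
a_0=10:  p_0=10·1+0=10,  q_0=10·0+1=1
a_1=1:  p_1=1·10+1=11,  q_1=1·1+0=1
…
a_3=2:  p_3=2·54+11=119,  q_3=2·5+1=11
a_4=4:  p_4=4·119+54=530,  q_4=4·11+5=49
a_5=1:  p_5=1·530+119=649,  q_5=1·49+11=60
→ (649, 60).  Check: 649²=421201, 117·60²=421200, difference 1.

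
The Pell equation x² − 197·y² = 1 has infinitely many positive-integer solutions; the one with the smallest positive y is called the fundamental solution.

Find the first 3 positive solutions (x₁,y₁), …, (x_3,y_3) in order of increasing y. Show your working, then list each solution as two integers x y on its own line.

√197 = [14; 28, …], period ℓ=1 (odd) → k=1
i=0: a=14 ⇒ p=14, q=1
i=1: a=28 ⇒ p=393, q=28
(x₁, y₁) = (393, 28);  393² − 197·28² = 1 ✓
n=2: (393,28)∘(393,28) = (393·393+197·28·28, 393·28+28·393) = (308897,22008)
n=3: (308897,22008)∘(393,28) = (393·308897+197·28·22008, 393·22008+28·308897) = (242792649,17298260)

393 28
308897 22008
242792649 17298260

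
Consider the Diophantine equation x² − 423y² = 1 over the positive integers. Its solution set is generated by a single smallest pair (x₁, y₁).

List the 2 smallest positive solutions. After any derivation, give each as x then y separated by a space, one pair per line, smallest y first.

4607 224
42448897 2063936

√423 → a₀=20, period (1,1,3,4,3,1,1,40); ℓ=8 even so k=7
a_0=20:  p_0=20·1+0=20,  q_0=20·0+1=1
a_1=1:  p_1=1·20+1=21,  q_1=1·1+0=1
a_2=1:  p_2=1·21+20=41,  q_2=1·1+1=2
a_3=3:  p_3=3·41+21=144,  q_3=3·2+1=7
…
a_5=3:  p_5=3·617+144=1995,  q_5=3·30+7=97
a_6=1:  p_6=1·1995+617=2612,  q_6=1·97+30=127
a_7=1:  p_7=1·2612+1995=4607,  q_7=1·127+97=224
(x₁, y₁) = (4607, 224);  4607² − 423·224² = 1 ✓
k=2:  x_2 = 4607·4607+423·224·224 = 42448897,  y_2 = 4607·224+224·4607 = 2063936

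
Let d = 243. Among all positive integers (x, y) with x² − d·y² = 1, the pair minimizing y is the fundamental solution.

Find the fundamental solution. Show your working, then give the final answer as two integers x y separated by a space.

[15; 1,1,2,3,15,3,2,1,1,30] for √243; ℓ=10 ⇒ convergent index 9
i=0: a=15 ⇒ p=15, q=1
…
i=2: a=1 ⇒ p=31, q=2
…
i=4: a=3 ⇒ p=265, q=17
…
i=6: a=3 ⇒ p=12424, q=797
…
i=8: a=1 ⇒ p=41325, q=2651
i=9: a=1 ⇒ p=70226, q=4505
fundamental: x₁=70226, y₁=4505  (since 4931691076 − 243·20295025 = 1)

70226 4505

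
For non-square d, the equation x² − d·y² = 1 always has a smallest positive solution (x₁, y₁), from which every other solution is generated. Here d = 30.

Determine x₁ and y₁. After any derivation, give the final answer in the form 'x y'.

11 2

[5; 2,10] for √30; ℓ=2 ⇒ convergent index 1
step 0: (5, 1)  from 5·(1,0) + (0,1)
step 1: (11, 2)  from 2·(5,1) + (1,0)
(x₁, y₁) = (11, 2);  11² − 30·2² = 1 ✓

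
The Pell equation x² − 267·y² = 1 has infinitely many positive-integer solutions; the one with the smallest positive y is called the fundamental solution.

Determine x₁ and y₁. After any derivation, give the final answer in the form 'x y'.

2402 147

d=267: √d = [16; 2,1,15,1,2,32] (ℓ=6, even), read p_5/q_5
step 0: (16, 1)  from 16·(1,0) + (0,1)
step 1: (33, 2)  from 2·(16,1) + (1,0)
step 2: (49, 3)  from 1·(33,2) + (16,1)
step 3: (768, 47)  from 15·(49,3) + (33,2)
step 4: (817, 50)  from 1·(768,47) + (49,3)
step 5: (2402, 147)  from 2·(817,50) + (768,47)
fundamental: x₁=2402, y₁=147  (since 5769604 − 267·21609 = 1)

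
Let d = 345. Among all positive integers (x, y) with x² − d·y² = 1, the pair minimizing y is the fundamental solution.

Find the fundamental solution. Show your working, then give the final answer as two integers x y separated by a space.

d=345: √d = [18; 1,1,2,1,6,1,2,1,1,36] (ℓ=10, even), read p_9/q_9
a_0=18:  p_0=18·1+0=18,  q_0=18·0+1=1
…
a_2=1:  p_2=1·19+18=37,  q_2=1·1+1=2
a_3=2:  p_3=2·37+19=93,  q_3=2·2+1=5
a_4=1:  p_4=1·93+37=130,  q_4=1·5+2=7
…
a_6=1:  p_6=1·873+130=1003,  q_6=1·47+7=54
…
a_8=1:  p_8=1·2879+1003=3882,  q_8=1·155+54=209
a_9=1:  p_9=1·3882+2879=6761,  q_9=1·209+155=364
→ (6761, 364).  Check: 6761²=45711121, 345·364²=45711120, difference 1.

6761 364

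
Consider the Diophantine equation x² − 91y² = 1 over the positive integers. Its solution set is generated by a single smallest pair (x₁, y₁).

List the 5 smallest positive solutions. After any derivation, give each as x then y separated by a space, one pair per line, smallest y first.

1574 165
4954951 519420
15598184174 1635133995
49103078824801 5147401296840
154576476542289374 16204017647318325

d=91: √d = [9; 1,1,5,1,5,1,1,18] (ℓ=8, even), read p_7/q_7
step 0: (9, 1)  from 9·(1,0) + (0,1)
step 1: (10, 1)  from 1·(9,1) + (1,0)
step 2: (19, 2)  from 1·(10,1) + (9,1)
step 3: (105, 11)  from 5·(19,2) + (10,1)
…
step 6: (849, 89)  from 1·(725,76) + (124,13)
step 7: (1574, 165)  from 1·(849,89) + (725,76)
fundamental: x₁=1574, y₁=165  (since 2477476 − 91·27225 = 1)
n=2: (1574,165)∘(1574,165) = (1574·1574+91·165·165, 1574·165+165·1574) = (4954951,519420)
n=3: (4954951,519420)∘(1574,165) = (1574·4954951+91·165·519420, 1574·519420+165·4954951) = (15598184174,1635133995)
n=4: (15598184174,1635133995)∘(1574,165) = (1574·15598184174+91·165·1635133995, 1574·1635133995+165·15598184174) = (49103078824801,5147401296840)
n=5: (49103078824801,5147401296840)∘(1574,165) = (1574·49103078824801+91·165·5147401296840, 1574·5147401296840+165·49103078824801) = (154576476542289374,16204017647318325)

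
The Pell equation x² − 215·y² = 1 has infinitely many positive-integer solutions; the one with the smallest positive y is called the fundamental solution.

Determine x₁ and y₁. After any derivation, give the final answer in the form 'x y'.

44 3

√215 = [14; 1,1,1,28, …], period ℓ=4 (even) → k=3
k=0  a_k=14  p_k/q_k = 14/1
k=1  a_k=1  p_k/q_k = 15/1
k=2  a_k=1  p_k/q_k = 29/2
k=3  a_k=1  p_k/q_k = 44/3
(x₁, y₁) = (44, 3);  44² − 215·3² = 1 ✓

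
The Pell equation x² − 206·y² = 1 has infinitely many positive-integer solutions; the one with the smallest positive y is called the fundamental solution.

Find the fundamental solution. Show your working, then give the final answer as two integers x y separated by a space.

√206 = [14; 2,1,5,14,5,1,2,28, …], period ℓ=8 (even) → k=7
i=0: a=14 ⇒ p=14, q=1
…
i=6: a=1 ⇒ p=20998, q=1463
i=7: a=2 ⇒ p=59535, q=4148
→ (59535, 4148).  Check: 59535²=3544416225, 206·4148²=3544416224, difference 1.

59535 4148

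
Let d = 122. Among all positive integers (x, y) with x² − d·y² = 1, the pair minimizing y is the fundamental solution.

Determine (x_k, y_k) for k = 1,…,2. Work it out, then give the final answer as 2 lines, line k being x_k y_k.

243 22
118097 10692

[11; 22] for √122; ℓ=1 ⇒ convergent index 1
a_0=11:  p_0=11·1+0=11,  q_0=11·0+1=1
a_1=22:  p_1=22·11+1=243,  q_1=22·1+0=22
fundamental: x₁=243, y₁=22  (since 59049 − 122·484 = 1)
(x_2, y_2) = (243·243 + 122·22·22, 243·22 + 22·243) = (118097, 10692)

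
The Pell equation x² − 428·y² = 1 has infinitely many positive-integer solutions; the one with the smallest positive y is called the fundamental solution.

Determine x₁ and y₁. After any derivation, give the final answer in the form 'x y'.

√428 = [20; 1,2,4,1,5,10,5,1,4,2,1,40, …], period ℓ=12 (even) → k=11
k=0  a_k=20  p_k/q_k = 20/1
…
k=2  a_k=2  p_k/q_k = 62/3
k=3  a_k=4  p_k/q_k = 269/13
…
k=5  a_k=5  p_k/q_k = 1924/93
k=6  a_k=10  p_k/q_k = 19571/946
k=7  a_k=5  p_k/q_k = 99779/4823
…
k=9  a_k=4  p_k/q_k = 577179/27899
k=10  a_k=2  p_k/q_k = 1273708/61567
k=11  a_k=1  p_k/q_k = 1850887/89466
→ (1850887, 89466).  Check: 1850887²=3425782686769, 428·89466²=3425782686768, difference 1.

1850887 89466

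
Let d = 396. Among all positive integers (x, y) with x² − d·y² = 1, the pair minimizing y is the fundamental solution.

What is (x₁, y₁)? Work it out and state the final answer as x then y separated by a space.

d=396: √d = [19; 1,8,1,38] (ℓ=4, even), read p_3/q_3
k=0  a_k=19  p_k/q_k = 19/1
…
k=2  a_k=8  p_k/q_k = 179/9
k=3  a_k=1  p_k/q_k = 199/10
→ (199, 10).  Check: 199²=39601, 396·10²=39600, difference 1.

199 10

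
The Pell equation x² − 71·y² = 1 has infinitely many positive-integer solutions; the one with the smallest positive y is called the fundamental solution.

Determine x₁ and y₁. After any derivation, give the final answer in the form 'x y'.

3480 413

√71 = [8; 2,2,1,7,1,2,2,16, …], period ℓ=8 (even) → k=7
a_0=8:  p_0=8·1+0=8,  q_0=8·0+1=1
a_1=2:  p_1=2·8+1=17,  q_1=2·1+0=2
a_2=2:  p_2=2·17+8=42,  q_2=2·2+1=5
…
a_4=7:  p_4=7·59+42=455,  q_4=7·7+5=54
a_5=1:  p_5=1·455+59=514,  q_5=1·54+7=61
a_6=2:  p_6=2·514+455=1483,  q_6=2·61+54=176
a_7=2:  p_7=2·1483+514=3480,  q_7=2·176+61=413
(x₁, y₁) = (3480, 413);  3480² − 71·413² = 1 ✓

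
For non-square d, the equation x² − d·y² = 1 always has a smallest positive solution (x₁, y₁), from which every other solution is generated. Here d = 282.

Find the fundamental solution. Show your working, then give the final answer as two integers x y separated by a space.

2351 140

d=282: √d = [16; 1,3,1,4,1,3,1,32] (ℓ=8, even), read p_7/q_7
i=0: a=16 ⇒ p=16, q=1
i=1: a=1 ⇒ p=17, q=1
i=2: a=3 ⇒ p=67, q=4
i=3: a=1 ⇒ p=84, q=5
…
i=5: a=1 ⇒ p=487, q=29
i=6: a=3 ⇒ p=1864, q=111
i=7: a=1 ⇒ p=2351, q=140
→ (2351, 140).  Check: 2351²=5527201, 282·140²=5527200, difference 1.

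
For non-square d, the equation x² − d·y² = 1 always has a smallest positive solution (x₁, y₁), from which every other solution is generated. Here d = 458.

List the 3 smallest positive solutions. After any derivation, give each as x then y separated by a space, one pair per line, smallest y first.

22899 1070
1048728401 49003860
48029663286099 2244278779210

√458 → a₀=21, period (2,2,42); ℓ=3 odd so k=5
step 0: (21, 1)  from 21·(1,0) + (0,1)
…
step 2: (107, 5)  from 2·(43,2) + (21,1)
step 3: (4537, 212)  from 42·(107,5) + (43,2)
step 4: (9181, 429)  from 2·(4537,212) + (107,5)
step 5: (22899, 1070)  from 2·(9181,429) + (4537,212)
(x₁, y₁) = (22899, 1070);  22899² − 458·1070² = 1 ✓
(x_2, y_2) = (22899·22899 + 458·1070·1070, 22899·1070 + 1070·22899) = (1048728401, 49003860)
(x_3, y_3) = (22899·1048728401 + 458·1070·49003860, 22899·49003860 + 1070·1048728401) = (48029663286099, 2244278779210)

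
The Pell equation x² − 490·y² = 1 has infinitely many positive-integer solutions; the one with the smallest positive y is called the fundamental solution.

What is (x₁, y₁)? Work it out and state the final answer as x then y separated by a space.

√490 → a₀=22, period (7,2,1,4,4,4,1,2,7,44); ℓ=10 even so k=9
a_0=22:  p_0=22·1+0=22,  q_0=22·0+1=1
a_1=7:  p_1=7·22+1=155,  q_1=7·1+0=7
a_2=2:  p_2=2·155+22=332,  q_2=2·7+1=15
a_3=1:  p_3=1·332+155=487,  q_3=1·15+7=22
a_4=4:  p_4=4·487+332=2280,  q_4=4·22+15=103
a_5=4:  p_5=4·2280+487=9607,  q_5=4·103+22=434
…
a_7=1:  p_7=1·40708+9607=50315,  q_7=1·1839+434=2273
a_8=2:  p_8=2·50315+40708=141338,  q_8=2·2273+1839=6385
a_9=7:  p_9=7·141338+50315=1039681,  q_9=7·6385+2273=46968
(x₁, y₁) = (1039681, 46968);  1039681² − 490·46968² = 1 ✓

1039681 46968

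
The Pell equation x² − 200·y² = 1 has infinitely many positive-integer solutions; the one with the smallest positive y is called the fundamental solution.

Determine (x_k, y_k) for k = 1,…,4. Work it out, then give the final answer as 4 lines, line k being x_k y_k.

99 7
19601 1386
3880899 274421
768398401 54333972

d=200: √d = [14; 7,28] (ℓ=2, even), read p_1/q_1
k=0  a_k=14  p_k/q_k = 14/1
k=1  a_k=7  p_k/q_k = 99/7
→ (99, 7).  Check: 99²=9801, 200·7²=9800, difference 1.
(x_2, y_2) = (99·99 + 200·7·7, 99·7 + 7·99) = (19601, 1386)
(x_3, y_3) = (99·19601 + 200·7·1386, 99·1386 + 7·19601) = (3880899, 274421)
(x_4, y_4) = (99·3880899 + 200·7·274421, 99·274421 + 7·3880899) = (768398401, 54333972)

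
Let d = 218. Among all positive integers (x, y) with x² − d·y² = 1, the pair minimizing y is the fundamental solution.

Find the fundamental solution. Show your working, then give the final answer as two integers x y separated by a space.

126003 8534

√218 = [14; 1,3,3,1,28, …], period ℓ=5 (odd) → k=9
a_0=14:  p_0=14·1+0=14,  q_0=14·0+1=1
…
a_3=3:  p_3=3·59+15=192,  q_3=3·4+1=13
a_4=1:  p_4=1·192+59=251,  q_4=1·13+4=17
a_5=28:  p_5=28·251+192=7220,  q_5=28·17+13=489
a_6=1:  p_6=1·7220+251=7471,  q_6=1·489+17=506
…
a_8=3:  p_8=3·29633+7471=96370,  q_8=3·2007+506=6527
a_9=1:  p_9=1·96370+29633=126003,  q_9=1·6527+2007=8534
→ (126003, 8534).  Check: 126003²=15876756009, 218·8534²=15876756008, difference 1.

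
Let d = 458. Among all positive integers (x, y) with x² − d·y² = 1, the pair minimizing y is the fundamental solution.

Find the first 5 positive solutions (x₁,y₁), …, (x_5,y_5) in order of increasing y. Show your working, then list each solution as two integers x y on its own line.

22899 1070
1048728401 49003860
48029663286099 2244278779210
2199662518128033601 102783479481255720
100740143957198019572499 4707277791038270685350

√458 = [21; 2,2,42, …], period ℓ=3 (odd) → k=5
k=0  a_k=21  p_k/q_k = 21/1
k=1  a_k=2  p_k/q_k = 43/2
k=2  a_k=2  p_k/q_k = 107/5
k=3  a_k=42  p_k/q_k = 4537/212
k=4  a_k=2  p_k/q_k = 9181/429
k=5  a_k=2  p_k/q_k = 22899/1070
(x₁, y₁) = (22899, 1070);  22899² − 458·1070² = 1 ✓
k=2:  x_2 = 22899·22899+458·1070·1070 = 1048728401,  y_2 = 22899·1070+1070·22899 = 49003860
k=3:  x_3 = 22899·1048728401+458·1070·49003860 = 48029663286099,  y_3 = 22899·49003860+1070·1048728401 = 2244278779210
k=4:  x_4 = 22899·48029663286099+458·1070·2244278779210 = 2199662518128033601,  y_4 = 22899·2244278779210+1070·48029663286099 = 102783479481255720
k=5:  x_5 = 22899·2199662518128033601+458·1070·102783479481255720 = 100740143957198019572499,  y_5 = 22899·102783479481255720+1070·2199662518128033601 = 4707277791038270685350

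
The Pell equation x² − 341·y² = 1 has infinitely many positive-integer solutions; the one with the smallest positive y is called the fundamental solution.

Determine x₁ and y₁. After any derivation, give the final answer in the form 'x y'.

√341 = [18; 2,6,1,8,2,…,6,2,36, …], period ℓ=14 (even) → k=13
a_0=18:  p_0=18·1+0=18,  q_0=18·0+1=1
…
a_3=1:  p_3=1·240+37=277,  q_3=1·13+2=15
a_4=8:  p_4=8·277+240=2456,  q_4=8·15+13=133
…
a_6=1:  p_6=1·5189+2456=7645,  q_6=1·281+133=414
a_7=2:  p_7=2·7645+5189=20479,  q_7=2·414+281=1109
a_8=1:  p_8=1·20479+7645=28124,  q_8=1·1109+414=1523
a_9=2:  p_9=2·28124+20479=76727,  q_9=2·1523+1109=4155
a_10=8:  p_10=8·76727+28124=641940,  q_10=8·4155+1523=34763
a_11=1:  p_11=1·641940+76727=718667,  q_11=1·34763+4155=38918
a_12=6:  p_12=6·718667+641940=4953942,  q_12=6·38918+34763=268271
a_13=2:  p_13=2·4953942+718667=10626551,  q_13=2·268271+38918=575460
(x₁, y₁) = (10626551, 575460);  10626551² − 341·575460² = 1 ✓

10626551 575460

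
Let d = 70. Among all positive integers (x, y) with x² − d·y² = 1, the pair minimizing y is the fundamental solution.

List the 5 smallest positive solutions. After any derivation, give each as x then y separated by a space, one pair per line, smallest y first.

251 30
126001 15060
63252251 7560090
31752504001 3795150120
15939693756251 1905157800150

d=70: √d = [8; 2,1,2,1,2,16] (ℓ=6, even), read p_5/q_5
i=0: a=8 ⇒ p=8, q=1
i=1: a=2 ⇒ p=17, q=2
i=2: a=1 ⇒ p=25, q=3
…
i=4: a=1 ⇒ p=92, q=11
i=5: a=2 ⇒ p=251, q=30
fundamental: x₁=251, y₁=30  (since 63001 − 70·900 = 1)
n=2: (251,30)∘(251,30) = (251·251+70·30·30, 251·30+30·251) = (126001,15060)
n=3: (126001,15060)∘(251,30) = (251·126001+70·30·15060, 251·15060+30·126001) = (63252251,7560090)
n=4: (63252251,7560090)∘(251,30) = (251·63252251+70·30·7560090, 251·7560090+30·63252251) = (31752504001,3795150120)
n=5: (31752504001,3795150120)∘(251,30) = (251·31752504001+70·30·3795150120, 251·3795150120+30·31752504001) = (15939693756251,1905157800150)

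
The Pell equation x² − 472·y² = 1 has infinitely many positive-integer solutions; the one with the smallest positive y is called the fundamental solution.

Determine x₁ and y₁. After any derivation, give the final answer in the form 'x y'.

306917 14127

[21; 1,2,1,1,1,…,2,1,42] for √472; ℓ=14 ⇒ convergent index 13
a_0=21:  p_0=21·1+0=21,  q_0=21·0+1=1
…
a_2=2:  p_2=2·22+21=65,  q_2=2·1+1=3
a_3=1:  p_3=1·65+22=87,  q_3=1·3+1=4
a_4=1:  p_4=1·87+65=152,  q_4=1·4+3=7
…
a_6=4:  p_6=4·239+152=1108,  q_6=4·11+7=51
a_7=5:  p_7=5·1108+239=5779,  q_7=5·51+11=266
a_8=4:  p_8=4·5779+1108=24224,  q_8=4·266+51=1115
a_9=1:  p_9=1·24224+5779=30003,  q_9=1·1115+266=1381
a_10=1:  p_10=1·30003+24224=54227,  q_10=1·1381+1115=2496
a_11=1:  p_11=1·54227+30003=84230,  q_11=1·2496+1381=3877
a_12=2:  p_12=2·84230+54227=222687,  q_12=2·3877+2496=10250
a_13=1:  p_13=1·222687+84230=306917,  q_13=1·10250+3877=14127
fundamental: x₁=306917, y₁=14127  (since 94198044889 − 472·199572129 = 1)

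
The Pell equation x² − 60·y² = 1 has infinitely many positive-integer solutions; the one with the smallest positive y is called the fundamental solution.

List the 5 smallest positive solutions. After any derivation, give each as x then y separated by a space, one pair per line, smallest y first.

31 4
1921 248
119071 15372
7380481 952816
457470751 59059220

√60 → a₀=7, period (1,2,1,14); ℓ=4 even so k=3
k=0  a_k=7  p_k/q_k = 7/1
…
k=2  a_k=2  p_k/q_k = 23/3
k=3  a_k=1  p_k/q_k = 31/4
fundamental: x₁=31, y₁=4  (since 961 − 60·16 = 1)
(31+4√60)^2 = 1921 + 248√60
(31+4√60)^3 = 119071 + 15372√60
(31+4√60)^4 = 7380481 + 952816√60
(31+4√60)^5 = 457470751 + 59059220√60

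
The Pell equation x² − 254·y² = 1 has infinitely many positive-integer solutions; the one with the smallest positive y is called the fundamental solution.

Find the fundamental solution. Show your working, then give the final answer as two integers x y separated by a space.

255 16

√254 → a₀=15, period (1,14,1,30); ℓ=4 even so k=3
a_0=15:  p_0=15·1+0=15,  q_0=15·0+1=1
…
a_2=14:  p_2=14·16+15=239,  q_2=14·1+1=15
a_3=1:  p_3=1·239+16=255,  q_3=1·15+1=16
fundamental: x₁=255, y₁=16  (since 65025 − 254·256 = 1)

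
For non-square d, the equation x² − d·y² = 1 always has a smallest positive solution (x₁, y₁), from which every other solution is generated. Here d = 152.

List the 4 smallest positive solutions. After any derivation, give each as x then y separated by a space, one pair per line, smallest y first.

37 3
2737 222
202501 16425
14982337 1215228

√152 → a₀=12, period (3,24); ℓ=2 even so k=1
k=0  a_k=12  p_k/q_k = 12/1
k=1  a_k=3  p_k/q_k = 37/3
→ (37, 3).  Check: 37²=1369, 152·3²=1368, difference 1.
n=2: (37,3)∘(37,3) = (37·37+152·3·3, 37·3+3·37) = (2737,222)
n=3: (2737,222)∘(37,3) = (37·2737+152·3·222, 37·222+3·2737) = (202501,16425)
n=4: (202501,16425)∘(37,3) = (37·202501+152·3·16425, 37·16425+3·202501) = (14982337,1215228)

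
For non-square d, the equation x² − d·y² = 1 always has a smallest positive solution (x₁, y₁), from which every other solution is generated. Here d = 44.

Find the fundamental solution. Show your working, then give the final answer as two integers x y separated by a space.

199 30

√44 = [6; 1,1,1,2,1,1,1,12, …], period ℓ=8 (even) → k=7
i=0: a=6 ⇒ p=6, q=1
i=1: a=1 ⇒ p=7, q=1
…
i=6: a=1 ⇒ p=126, q=19
i=7: a=1 ⇒ p=199, q=30
fundamental: x₁=199, y₁=30  (since 39601 − 44·900 = 1)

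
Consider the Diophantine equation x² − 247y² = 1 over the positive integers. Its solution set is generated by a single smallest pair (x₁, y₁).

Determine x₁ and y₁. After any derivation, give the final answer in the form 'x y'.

[15; 1,2,1,1,9,1,9,1,1,2,1,30] for √247; ℓ=12 ⇒ convergent index 11
i=0: a=15 ⇒ p=15, q=1
i=1: a=1 ⇒ p=16, q=1
…
i=4: a=1 ⇒ p=110, q=7
i=5: a=9 ⇒ p=1053, q=67
…
i=8: a=1 ⇒ p=12683, q=807
i=9: a=1 ⇒ p=24203, q=1540
i=10: a=2 ⇒ p=61089, q=3887
i=11: a=1 ⇒ p=85292, q=5427
(x₁, y₁) = (85292, 5427);  85292² − 247·5427² = 1 ✓

85292 5427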